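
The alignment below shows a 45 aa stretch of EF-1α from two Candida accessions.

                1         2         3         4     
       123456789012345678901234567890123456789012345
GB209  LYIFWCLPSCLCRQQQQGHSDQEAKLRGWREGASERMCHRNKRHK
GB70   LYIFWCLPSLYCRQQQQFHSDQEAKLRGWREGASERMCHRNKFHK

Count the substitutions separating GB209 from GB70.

4

Differing sites — 10:C/L; 11:L/Y; 18:G/F; 43:R/F.
That gives 4 mismatches out of 45 aligned sites, so the Hamming distance is 4.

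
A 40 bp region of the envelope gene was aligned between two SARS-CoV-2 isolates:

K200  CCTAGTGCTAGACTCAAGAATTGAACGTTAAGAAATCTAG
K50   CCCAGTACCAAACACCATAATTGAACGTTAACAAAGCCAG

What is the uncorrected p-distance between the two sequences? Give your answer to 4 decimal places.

0.2500

Differing sites — 3:T/C; 7:G/A; 9:T/C; 11:G/A; 14:T/A; 16:A/C; 18:G/T; 32:G/C; 36:T/G; 38:T/C.
There are 10 differences over 40 sites, so p = 10/40 = 0.2500.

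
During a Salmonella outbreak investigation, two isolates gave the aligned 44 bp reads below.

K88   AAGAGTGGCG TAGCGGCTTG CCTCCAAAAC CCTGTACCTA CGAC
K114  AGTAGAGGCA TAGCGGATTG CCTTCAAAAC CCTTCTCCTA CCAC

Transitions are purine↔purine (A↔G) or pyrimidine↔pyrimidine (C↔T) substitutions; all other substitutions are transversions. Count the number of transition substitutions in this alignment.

Differing sites — 2:A/G (Ti); 3:G/T (Tv); 6:T/A (Tv); 10:G/A (Ti); 17:C/A (Tv); 24:C/T (Ti); 34:G/T (Tv); 35:T/C (Ti); 36:A/T (Tv); 42:G/C (Tv).
Of the 10 differences, 4 transitions and 6 transversions, so the answer is 4.

4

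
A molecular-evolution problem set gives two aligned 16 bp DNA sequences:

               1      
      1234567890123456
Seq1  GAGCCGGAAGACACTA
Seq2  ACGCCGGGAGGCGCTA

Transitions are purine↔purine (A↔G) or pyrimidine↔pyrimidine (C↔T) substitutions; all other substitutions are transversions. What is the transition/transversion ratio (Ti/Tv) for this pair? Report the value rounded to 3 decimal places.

The sequences differ at positions 1 (G/A, transition), 2 (A/C, transversion), 8 (A/G, transition), 11 (A/G, transition), 13 (A/G, transition).
Of the 5 differences, 4 transitions and 1 transversion, so Ti/Tv = 4/1 = 4.000.

4.000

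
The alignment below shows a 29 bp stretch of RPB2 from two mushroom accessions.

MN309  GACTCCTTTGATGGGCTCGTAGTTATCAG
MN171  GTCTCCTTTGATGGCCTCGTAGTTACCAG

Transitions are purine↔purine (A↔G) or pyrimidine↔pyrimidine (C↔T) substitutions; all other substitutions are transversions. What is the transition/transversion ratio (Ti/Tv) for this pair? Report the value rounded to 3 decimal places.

0.500

The sequences differ at positions 2 (A/T, transversion), 15 (G/C, transversion), 26 (T/C, transition).
Of the 3 differences, 1 transition and 2 transversions, so Ti/Tv = 1/2 = 0.500.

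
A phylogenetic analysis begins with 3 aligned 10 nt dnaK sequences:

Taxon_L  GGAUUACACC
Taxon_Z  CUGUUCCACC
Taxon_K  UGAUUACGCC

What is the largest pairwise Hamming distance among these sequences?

Pairwise Hamming distances:
  Taxon_L vs Taxon_Z: 4
  Taxon_L vs Taxon_K: 2
  Taxon_Z vs Taxon_K: 5
The largest is 5, between Taxon_Z and Taxon_K.

5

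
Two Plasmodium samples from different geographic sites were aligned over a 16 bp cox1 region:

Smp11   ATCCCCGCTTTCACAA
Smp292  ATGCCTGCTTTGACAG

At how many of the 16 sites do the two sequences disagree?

The sequences differ at positions 3 (C/G), 6 (C/T), 12 (C/G), 16 (A/G).
That gives 4 mismatches out of 16 aligned sites, so the Hamming distance is 4.

4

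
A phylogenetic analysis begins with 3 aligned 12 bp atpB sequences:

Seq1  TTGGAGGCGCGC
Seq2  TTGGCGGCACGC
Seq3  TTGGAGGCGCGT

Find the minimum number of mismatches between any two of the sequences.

Pairwise Hamming distances:
  Seq1 vs Seq2: 2
  Seq1 vs Seq3: 1
  Seq2 vs Seq3: 3
The smallest is 1, between Seq1 and Seq3.

1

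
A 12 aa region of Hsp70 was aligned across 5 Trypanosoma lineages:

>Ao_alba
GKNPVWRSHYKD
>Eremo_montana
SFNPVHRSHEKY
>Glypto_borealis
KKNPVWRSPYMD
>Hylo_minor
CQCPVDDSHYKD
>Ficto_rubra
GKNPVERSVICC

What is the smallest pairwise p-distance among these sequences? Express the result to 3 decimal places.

0.250

Pairwise Hamming distances:
  Ao_alba vs Eremo_montana: 5
  Ao_alba vs Glypto_borealis: 3
  Ao_alba vs Hylo_minor: 5
  Ao_alba vs Ficto_rubra: 5
  Eremo_montana vs Glypto_borealis: 7
  Eremo_montana vs Hylo_minor: 7
  Eremo_montana vs Ficto_rubra: 7
  Glypto_borealis vs Hylo_minor: 7
  Glypto_borealis vs Ficto_rubra: 6
  Hylo_minor vs Ficto_rubra: 9
The smallest is 3 mismatches, between Ao_alba and Glypto_borealis; p = 3/12 = 0.250.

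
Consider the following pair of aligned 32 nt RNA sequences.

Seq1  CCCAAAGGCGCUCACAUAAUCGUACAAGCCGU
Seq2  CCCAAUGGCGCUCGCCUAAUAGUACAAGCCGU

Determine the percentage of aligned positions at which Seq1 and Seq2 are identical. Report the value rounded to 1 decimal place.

87.5%

Differing sites — 6:A/U; 14:A/G; 16:A/C; 21:C/A.
28 of the 32 sites match, so the percent identity is 28/32 × 100 = 87.5%.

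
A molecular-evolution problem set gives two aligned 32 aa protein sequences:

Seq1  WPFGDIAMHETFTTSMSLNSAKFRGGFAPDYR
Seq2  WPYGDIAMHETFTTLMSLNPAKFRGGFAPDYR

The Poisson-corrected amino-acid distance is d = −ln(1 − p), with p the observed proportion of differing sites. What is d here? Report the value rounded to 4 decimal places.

0.0984

Differing sites — 3:F/Y; 15:S/L; 20:S/P.
p = 3/32 = 0.093750.
d = −ln(1 − 0.093750) = −ln(0.906250) = 0.0984.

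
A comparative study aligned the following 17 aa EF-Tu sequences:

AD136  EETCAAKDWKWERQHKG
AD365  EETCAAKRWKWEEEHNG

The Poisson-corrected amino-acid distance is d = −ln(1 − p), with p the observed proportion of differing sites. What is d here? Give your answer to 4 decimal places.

0.2683

Mismatches occur at site 8 (D↔R), site 13 (R↔E), site 14 (Q↔E), site 16 (K↔N).
p = 4/17 = 0.235294.
d = −ln(1 − 0.235294) = −ln(0.764706) = 0.2683.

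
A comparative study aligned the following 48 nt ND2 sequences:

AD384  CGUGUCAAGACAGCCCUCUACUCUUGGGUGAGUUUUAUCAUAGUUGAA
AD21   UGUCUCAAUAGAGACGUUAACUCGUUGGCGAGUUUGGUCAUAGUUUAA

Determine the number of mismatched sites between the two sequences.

Mismatches occur at site 1 (C↔U), site 4 (G↔C), site 9 (G↔U), site 11 (C↔G), site 14 (C↔A), site 16 (C↔G), site 18 (C↔U), site 19 (U↔A), site 24 (U↔G), site 26 (G↔U), site 29 (U↔C), site 36 (U↔G), site 37 (A↔G), site 46 (G↔U).
That gives 14 mismatches out of 48 aligned sites, so the Hamming distance is 14.

14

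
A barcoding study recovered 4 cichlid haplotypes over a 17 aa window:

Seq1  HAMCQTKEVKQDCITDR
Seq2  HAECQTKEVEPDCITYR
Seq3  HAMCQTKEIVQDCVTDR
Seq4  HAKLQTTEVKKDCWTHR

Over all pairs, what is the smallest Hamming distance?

3

Pairwise Hamming distances:
  Seq1 vs Seq2: 4
  Seq1 vs Seq3: 3
  Seq1 vs Seq4: 6
  Seq2 vs Seq3: 6
  Seq2 vs Seq4: 7
  Seq3 vs Seq4: 8
The smallest is 3, between Seq1 and Seq3.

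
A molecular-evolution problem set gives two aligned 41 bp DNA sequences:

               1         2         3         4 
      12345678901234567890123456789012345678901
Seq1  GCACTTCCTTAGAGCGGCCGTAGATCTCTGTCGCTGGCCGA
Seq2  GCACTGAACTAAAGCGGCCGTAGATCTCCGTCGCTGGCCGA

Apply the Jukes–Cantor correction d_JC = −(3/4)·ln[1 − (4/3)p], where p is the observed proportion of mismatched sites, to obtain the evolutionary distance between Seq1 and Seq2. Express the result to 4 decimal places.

The sequences differ at positions 6 (T/G), 7 (C/A), 8 (C/A), 9 (T/C), 12 (G/A), 29 (T/C).
p = 6/41 = 0.146341.
d = −0.75 · ln(1 − (4/3)·0.146341) = −0.75 · ln(0.804879) = −0.75 · (-0.217063) = 0.1628.

0.1628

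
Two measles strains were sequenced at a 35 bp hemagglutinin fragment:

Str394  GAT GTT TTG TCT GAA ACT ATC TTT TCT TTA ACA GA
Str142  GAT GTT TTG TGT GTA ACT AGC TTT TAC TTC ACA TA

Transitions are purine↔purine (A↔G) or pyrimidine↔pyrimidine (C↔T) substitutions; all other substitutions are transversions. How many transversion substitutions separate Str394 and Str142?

6

Mismatches occur at site 11 (C↔G, transversion), site 14 (A↔T, transversion), site 20 (T↔G, transversion), site 26 (C↔A, transversion), site 27 (T↔C, transition), site 30 (A↔C, transversion), site 34 (G↔T, transversion).
Of the 7 differences, 1 transition and 6 transversions, so the answer is 6.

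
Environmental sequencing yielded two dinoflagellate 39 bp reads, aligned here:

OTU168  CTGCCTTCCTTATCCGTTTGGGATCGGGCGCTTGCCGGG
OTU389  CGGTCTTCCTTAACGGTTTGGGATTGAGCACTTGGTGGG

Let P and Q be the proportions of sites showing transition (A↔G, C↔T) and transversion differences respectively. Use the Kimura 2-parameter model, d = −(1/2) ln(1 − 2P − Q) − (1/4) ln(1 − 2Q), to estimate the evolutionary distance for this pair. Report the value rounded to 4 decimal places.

Mismatches occur at site 2 (T→G, transversion), site 4 (C→T, transition), site 13 (T→A, transversion), site 15 (C→G, transversion), site 25 (C→T, transition), site 27 (G→A, transition), site 30 (G→A, transition), site 35 (C→G, transversion), site 36 (C→T, transition).
Of the 9 differences, 5 transitions and 4 transversions over 39 sites: P = 5/39 = 0.128205, Q = 4/39 = 0.102564.
d = −0.5·ln(0.641026) − 0.25·ln(0.794872) = −0.5·(-0.444685) − 0.25·(-0.229574) = 0.2797.

0.2797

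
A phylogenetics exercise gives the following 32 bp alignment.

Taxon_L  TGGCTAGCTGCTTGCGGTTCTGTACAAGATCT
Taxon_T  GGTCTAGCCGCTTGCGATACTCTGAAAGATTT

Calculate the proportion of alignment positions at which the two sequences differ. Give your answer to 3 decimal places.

0.281

Differing sites — 1:T/G; 3:G/T; 9:T/C; 17:G/A; 19:T/A; 22:G/C; 24:A/G; 25:C/A; 31:C/T.
There are 9 differences over 32 sites, so p = 9/32 = 0.281.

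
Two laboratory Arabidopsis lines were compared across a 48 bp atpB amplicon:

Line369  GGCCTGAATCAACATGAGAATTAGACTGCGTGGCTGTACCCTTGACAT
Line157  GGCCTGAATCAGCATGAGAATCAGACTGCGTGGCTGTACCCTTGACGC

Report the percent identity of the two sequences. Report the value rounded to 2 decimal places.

91.67%

The sequences differ at positions 12 (A/G), 22 (T/C), 47 (A/G), 48 (T/C).
44 of the 48 sites match, so the percent identity is 44/48 × 100 = 91.67%.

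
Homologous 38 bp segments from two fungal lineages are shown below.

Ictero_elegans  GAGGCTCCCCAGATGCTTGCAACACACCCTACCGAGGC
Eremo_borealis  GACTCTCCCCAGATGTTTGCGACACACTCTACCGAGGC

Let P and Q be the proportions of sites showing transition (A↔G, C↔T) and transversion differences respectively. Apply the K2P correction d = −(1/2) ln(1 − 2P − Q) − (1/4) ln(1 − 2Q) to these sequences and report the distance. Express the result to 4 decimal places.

0.1460

The sequences differ at positions 3 (G/C, transversion), 4 (G/T, transversion), 16 (C/T, transition), 21 (A/G, transition), 28 (C/T, transition).
Of the 5 differences, 3 transitions and 2 transversions over 38 sites: P = 3/38 = 0.078947, Q = 2/38 = 0.052632.
d = −0.5·ln(0.789474) − 0.25·ln(0.894736) = −0.5·(-0.236388) − 0.25·(-0.111227) = 0.1460.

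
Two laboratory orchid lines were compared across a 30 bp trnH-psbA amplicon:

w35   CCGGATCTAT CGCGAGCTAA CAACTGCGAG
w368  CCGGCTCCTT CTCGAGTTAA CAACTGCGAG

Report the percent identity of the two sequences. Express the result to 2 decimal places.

83.33%

Mismatches occur at site 5 (A↔C), site 8 (T↔C), site 9 (A↔T), site 12 (G↔T), site 17 (C↔T).
25 of the 30 sites match, so the percent identity is 25/30 × 100 = 83.33%.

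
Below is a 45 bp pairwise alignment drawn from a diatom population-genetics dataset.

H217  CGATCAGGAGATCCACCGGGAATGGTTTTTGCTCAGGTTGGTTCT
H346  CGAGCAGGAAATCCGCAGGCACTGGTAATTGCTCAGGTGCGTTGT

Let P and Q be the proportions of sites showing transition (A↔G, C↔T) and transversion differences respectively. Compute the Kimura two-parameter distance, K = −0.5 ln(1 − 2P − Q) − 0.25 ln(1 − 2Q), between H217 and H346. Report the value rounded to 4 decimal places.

0.2982

The sequences differ at positions 4 (T/G, transversion), 10 (G/A, transition), 15 (A/G, transition), 17 (C/A, transversion), 20 (G/C, transversion), 22 (A/C, transversion), 27 (T/A, transversion), 28 (T/A, transversion), 39 (T/G, transversion), 40 (G/C, transversion), 44 (C/G, transversion).
Of the 11 differences, 2 transitions and 9 transversions over 45 sites: P = 2/45 = 0.044444, Q = 9/45 = 0.200000.
d = −0.5·ln(0.711112) − 0.25·ln(0.600000) = −0.5·(-0.340925) − 0.25·(-0.510826) = 0.2982.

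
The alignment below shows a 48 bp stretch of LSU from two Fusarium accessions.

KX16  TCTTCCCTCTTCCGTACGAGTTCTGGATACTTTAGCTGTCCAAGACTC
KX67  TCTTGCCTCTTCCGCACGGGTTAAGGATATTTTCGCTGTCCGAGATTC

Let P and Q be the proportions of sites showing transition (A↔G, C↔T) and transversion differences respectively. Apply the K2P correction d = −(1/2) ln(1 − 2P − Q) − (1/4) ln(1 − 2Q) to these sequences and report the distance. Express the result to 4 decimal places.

0.2180

Differing sites — 5:C/G (Tv); 15:T/C (Ti); 19:A/G (Ti); 23:C/A (Tv); 24:T/A (Tv); 30:C/T (Ti); 34:A/C (Tv); 42:A/G (Ti); 46:C/T (Ti).
Of the 9 differences, 5 transitions and 4 transversions over 48 sites: P = 5/48 = 0.104167, Q = 4/48 = 0.083333.
d = −0.5·ln(0.708333) − 0.25·ln(0.833334) = −0.5·(-0.344841) − 0.25·(-0.182321) = 0.2180.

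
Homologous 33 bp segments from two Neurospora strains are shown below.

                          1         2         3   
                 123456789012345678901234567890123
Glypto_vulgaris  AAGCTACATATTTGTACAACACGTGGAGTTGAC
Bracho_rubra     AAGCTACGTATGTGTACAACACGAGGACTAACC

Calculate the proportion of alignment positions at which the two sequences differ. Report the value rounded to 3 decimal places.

0.212

Differing sites — 8:A/G; 12:T/G; 24:T/A; 28:G/C; 30:T/A; 31:G/A; 32:A/C.
There are 7 differences over 33 sites, so p = 7/33 = 0.212.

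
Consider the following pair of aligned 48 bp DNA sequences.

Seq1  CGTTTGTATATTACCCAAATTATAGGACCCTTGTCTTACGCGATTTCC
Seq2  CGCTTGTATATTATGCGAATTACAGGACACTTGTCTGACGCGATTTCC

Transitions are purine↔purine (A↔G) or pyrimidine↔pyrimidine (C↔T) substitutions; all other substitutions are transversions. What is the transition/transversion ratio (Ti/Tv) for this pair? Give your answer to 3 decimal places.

The sequences differ at positions 3 (T/C, transition), 14 (C/T, transition), 15 (C/G, transversion), 17 (A/G, transition), 23 (T/C, transition), 29 (C/A, transversion), 37 (T/G, transversion).
Of the 7 differences, 4 transitions and 3 transversions, so Ti/Tv = 4/3 = 1.333.

1.333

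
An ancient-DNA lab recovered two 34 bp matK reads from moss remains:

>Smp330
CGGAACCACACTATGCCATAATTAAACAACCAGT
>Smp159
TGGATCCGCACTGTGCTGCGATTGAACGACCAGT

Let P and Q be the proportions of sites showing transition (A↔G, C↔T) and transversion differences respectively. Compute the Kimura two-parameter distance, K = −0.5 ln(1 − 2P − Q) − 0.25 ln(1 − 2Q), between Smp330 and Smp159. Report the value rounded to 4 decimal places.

Mismatches occur at site 1 (C→T, transition), site 5 (A→T, transversion), site 8 (A→G, transition), site 13 (A→G, transition), site 17 (C→T, transition), site 18 (A→G, transition), site 19 (T→C, transition), site 20 (A→G, transition), site 24 (A→G, transition), site 28 (A→G, transition).
Of the 10 differences, 9 transitions and 1 transversion over 34 sites: P = 9/34 = 0.264706, Q = 1/34 = 0.029412.
d = −0.5·ln(0.441176) − 0.25·ln(0.941176) = −0.5·(-0.818311) − 0.25·(-0.060625) = 0.4243.

0.4243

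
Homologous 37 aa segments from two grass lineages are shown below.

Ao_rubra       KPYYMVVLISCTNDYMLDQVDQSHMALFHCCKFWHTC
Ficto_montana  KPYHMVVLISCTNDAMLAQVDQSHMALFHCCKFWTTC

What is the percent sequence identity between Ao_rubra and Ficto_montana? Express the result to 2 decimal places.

89.19%

Mismatches occur at site 4 (Y/H), site 15 (Y/A), site 18 (D/A), site 35 (H/T).
33 of the 37 sites match, so the percent identity is 33/37 × 100 = 89.19%.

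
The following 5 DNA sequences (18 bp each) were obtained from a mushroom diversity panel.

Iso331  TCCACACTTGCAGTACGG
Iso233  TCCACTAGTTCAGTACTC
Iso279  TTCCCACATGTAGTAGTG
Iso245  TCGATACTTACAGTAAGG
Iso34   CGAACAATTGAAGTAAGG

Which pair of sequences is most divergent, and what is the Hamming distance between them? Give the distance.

Pairwise Hamming distances:
  Iso331 vs Iso233: 6
  Iso331 vs Iso279: 6
  Iso331 vs Iso245: 4
  Iso331 vs Iso34: 6
  Iso233 vs Iso279: 9
  Iso233 vs Iso245: 9
  Iso233 vs Iso34: 10
  Iso279 vs Iso245: 9
  Iso279 vs Iso34: 9
  Iso245 vs Iso34: 7
The largest is 10, between Iso233 and Iso34.

10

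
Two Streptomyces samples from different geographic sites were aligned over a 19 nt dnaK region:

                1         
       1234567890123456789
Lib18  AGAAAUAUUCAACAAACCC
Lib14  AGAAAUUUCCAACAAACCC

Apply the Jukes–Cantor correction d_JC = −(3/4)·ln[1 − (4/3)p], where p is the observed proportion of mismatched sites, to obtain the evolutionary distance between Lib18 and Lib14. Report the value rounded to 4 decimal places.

0.1134

Mismatches occur at site 7 (A→U), site 9 (U→C).
p = 2/19 = 0.105263.
d = −0.75 · ln(1 − (4/3)·0.105263) = −0.75 · ln(0.859649) = −0.75 · (-0.151231) = 0.1134.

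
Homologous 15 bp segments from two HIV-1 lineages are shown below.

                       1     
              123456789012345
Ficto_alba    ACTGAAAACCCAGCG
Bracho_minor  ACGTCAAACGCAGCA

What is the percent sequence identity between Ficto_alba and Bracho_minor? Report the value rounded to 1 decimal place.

The sequences differ at positions 3 (T/G), 4 (G/T), 5 (A/C), 10 (C/G), 15 (G/A).
10 of the 15 sites match, so the percent identity is 10/15 × 100 = 66.7%.

66.7%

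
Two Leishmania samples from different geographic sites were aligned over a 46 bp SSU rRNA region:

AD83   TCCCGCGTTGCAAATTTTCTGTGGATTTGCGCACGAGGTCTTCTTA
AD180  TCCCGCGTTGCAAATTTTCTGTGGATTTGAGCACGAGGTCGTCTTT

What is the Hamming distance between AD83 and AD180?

3

The sequences differ at positions 30 (C/A), 41 (T/G), 46 (A/T).
That gives 3 mismatches out of 46 aligned sites, so the Hamming distance is 3.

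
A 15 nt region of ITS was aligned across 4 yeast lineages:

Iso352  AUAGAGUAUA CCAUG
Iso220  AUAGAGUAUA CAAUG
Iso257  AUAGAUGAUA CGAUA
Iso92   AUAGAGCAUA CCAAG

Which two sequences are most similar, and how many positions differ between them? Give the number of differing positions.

1

Pairwise Hamming distances:
  Iso352 vs Iso220: 1
  Iso352 vs Iso257: 4
  Iso352 vs Iso92: 2
  Iso220 vs Iso257: 4
  Iso220 vs Iso92: 3
  Iso257 vs Iso92: 5
The smallest is 1, between Iso352 and Iso220.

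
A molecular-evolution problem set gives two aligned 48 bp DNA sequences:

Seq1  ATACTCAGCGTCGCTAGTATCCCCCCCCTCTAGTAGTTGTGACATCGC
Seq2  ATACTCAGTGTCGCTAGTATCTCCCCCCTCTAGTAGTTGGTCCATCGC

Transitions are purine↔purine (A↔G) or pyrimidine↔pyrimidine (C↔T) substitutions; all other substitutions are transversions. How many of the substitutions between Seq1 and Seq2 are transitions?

2

Differing sites — 9:C/T (Ti); 22:C/T (Ti); 40:T/G (Tv); 41:G/T (Tv); 42:A/C (Tv).
Of the 5 differences, 2 transitions and 3 transversions, so the answer is 2.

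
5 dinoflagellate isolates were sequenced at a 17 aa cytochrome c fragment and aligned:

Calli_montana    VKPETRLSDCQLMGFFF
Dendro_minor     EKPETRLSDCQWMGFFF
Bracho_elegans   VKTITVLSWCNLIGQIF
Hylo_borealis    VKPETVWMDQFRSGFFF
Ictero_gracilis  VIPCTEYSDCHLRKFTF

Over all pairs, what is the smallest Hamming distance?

2

Pairwise Hamming distances:
  Calli_montana vs Dendro_minor: 2
  Calli_montana vs Bracho_elegans: 8
  Calli_montana vs Hylo_borealis: 7
  Calli_montana vs Ictero_gracilis: 8
  Dendro_minor vs Bracho_elegans: 10
  Dendro_minor vs Hylo_borealis: 8
  Dendro_minor vs Ictero_gracilis: 10
  Bracho_elegans vs Hylo_borealis: 11
  Bracho_elegans vs Ictero_gracilis: 11
  Hylo_borealis vs Ictero_gracilis: 11
The smallest is 2, between Calli_montana and Dendro_minor.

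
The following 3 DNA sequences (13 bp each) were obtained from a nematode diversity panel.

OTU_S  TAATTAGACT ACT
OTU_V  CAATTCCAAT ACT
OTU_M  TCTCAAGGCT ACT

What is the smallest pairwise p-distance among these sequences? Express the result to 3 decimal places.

Pairwise Hamming distances:
  OTU_S vs OTU_V: 4
  OTU_S vs OTU_M: 5
  OTU_V vs OTU_M: 9
The smallest is 4 mismatches, between OTU_S and OTU_V; p = 4/13 = 0.308.

0.308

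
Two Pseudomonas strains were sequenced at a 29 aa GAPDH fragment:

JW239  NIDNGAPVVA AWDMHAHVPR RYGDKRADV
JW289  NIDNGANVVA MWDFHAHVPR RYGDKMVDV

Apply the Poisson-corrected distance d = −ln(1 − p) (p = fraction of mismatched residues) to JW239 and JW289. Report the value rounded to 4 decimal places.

0.1892

Mismatches occur at site 7 (P↔N), site 11 (A↔M), site 14 (M↔F), site 26 (R↔M), site 27 (A↔V).
p = 5/29 = 0.172414.
d = −ln(1 − 0.172414) = −ln(0.827586) = 0.1892.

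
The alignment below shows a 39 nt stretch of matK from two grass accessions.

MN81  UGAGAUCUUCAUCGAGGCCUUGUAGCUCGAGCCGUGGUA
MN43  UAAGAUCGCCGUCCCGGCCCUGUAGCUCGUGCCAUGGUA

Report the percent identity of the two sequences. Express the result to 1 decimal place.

Mismatches occur at site 2 (G↔A), site 8 (U↔G), site 9 (U↔C), site 11 (A↔G), site 14 (G↔C), site 15 (A↔C), site 20 (U↔C), site 30 (A↔U), site 34 (G↔A).
30 of the 39 sites match, so the percent identity is 30/39 × 100 = 76.9%.

76.9%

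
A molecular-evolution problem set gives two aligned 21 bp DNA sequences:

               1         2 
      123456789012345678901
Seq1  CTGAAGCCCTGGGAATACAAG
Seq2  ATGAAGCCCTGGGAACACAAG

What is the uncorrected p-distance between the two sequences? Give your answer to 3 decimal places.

Differing sites — 1:C/A; 16:T/C.
There are 2 differences over 21 sites, so p = 2/21 = 0.095.

0.095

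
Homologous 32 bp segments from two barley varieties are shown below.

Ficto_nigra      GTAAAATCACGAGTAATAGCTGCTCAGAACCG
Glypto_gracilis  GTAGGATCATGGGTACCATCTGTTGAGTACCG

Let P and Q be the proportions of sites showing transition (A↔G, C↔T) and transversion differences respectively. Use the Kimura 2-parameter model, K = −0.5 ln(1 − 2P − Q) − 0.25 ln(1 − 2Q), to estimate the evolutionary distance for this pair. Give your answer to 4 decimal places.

Mismatches occur at site 4 (A→G, transition), site 5 (A→G, transition), site 10 (C→T, transition), site 12 (A→G, transition), site 16 (A→C, transversion), site 17 (T→C, transition), site 19 (G→T, transversion), site 23 (C→T, transition), site 25 (C→G, transversion), site 28 (A→T, transversion).
Of the 10 differences, 6 transitions and 4 transversions over 32 sites: P = 6/32 = 0.187500, Q = 4/32 = 0.125000.
d = −0.5·ln(0.500000) − 0.25·ln(0.750000) = −0.5·(-0.693147) − 0.25·(-0.287682) = 0.4185.

0.4185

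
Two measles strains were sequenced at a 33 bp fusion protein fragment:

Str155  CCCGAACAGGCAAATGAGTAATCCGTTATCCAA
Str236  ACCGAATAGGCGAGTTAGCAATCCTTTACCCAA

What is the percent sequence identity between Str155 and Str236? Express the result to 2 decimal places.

The sequences differ at positions 1 (C/A), 7 (C/T), 12 (A/G), 14 (A/G), 16 (G/T), 19 (T/C), 25 (G/T), 29 (T/C).
25 of the 33 sites match, so the percent identity is 25/33 × 100 = 75.76%.

75.76%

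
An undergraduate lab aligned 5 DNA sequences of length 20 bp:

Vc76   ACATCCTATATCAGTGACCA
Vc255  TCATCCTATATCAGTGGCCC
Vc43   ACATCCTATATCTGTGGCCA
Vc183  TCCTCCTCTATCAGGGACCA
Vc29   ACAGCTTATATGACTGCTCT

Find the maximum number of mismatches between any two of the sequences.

Pairwise Hamming distances:
  Vc76 vs Vc255: 3
  Vc76 vs Vc43: 2
  Vc76 vs Vc183: 4
  Vc76 vs Vc29: 7
  Vc255 vs Vc43: 3
  Vc255 vs Vc183: 5
  Vc255 vs Vc29: 8
  Vc43 vs Vc183: 6
  Vc43 vs Vc29: 8
  Vc183 vs Vc29: 11
The largest is 11, between Vc183 and Vc29.

11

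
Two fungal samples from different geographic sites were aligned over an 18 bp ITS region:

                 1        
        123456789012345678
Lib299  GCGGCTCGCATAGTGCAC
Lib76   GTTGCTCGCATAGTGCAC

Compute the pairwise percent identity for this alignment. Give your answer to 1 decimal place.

The sequences differ at positions 2 (C/T), 3 (G/T).
16 of the 18 sites match, so the percent identity is 16/18 × 100 = 88.9%.

88.9%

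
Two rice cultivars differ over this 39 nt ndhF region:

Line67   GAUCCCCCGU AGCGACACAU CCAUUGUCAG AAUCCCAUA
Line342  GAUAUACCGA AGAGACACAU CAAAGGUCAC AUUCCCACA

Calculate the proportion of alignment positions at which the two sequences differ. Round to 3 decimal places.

0.282

Differing sites — 4:C/A; 5:C/U; 6:C/A; 10:U/A; 13:C/A; 22:C/A; 24:U/A; 25:U/G; 30:G/C; 32:A/U; 38:U/C.
There are 11 differences over 39 sites, so p = 11/39 = 0.282.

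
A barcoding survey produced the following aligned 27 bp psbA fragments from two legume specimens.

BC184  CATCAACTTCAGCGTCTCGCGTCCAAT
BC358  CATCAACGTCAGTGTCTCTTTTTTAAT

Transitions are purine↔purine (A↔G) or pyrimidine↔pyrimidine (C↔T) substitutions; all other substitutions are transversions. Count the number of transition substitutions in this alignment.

4

Mismatches occur at site 8 (T→G, transversion), site 13 (C→T, transition), site 19 (G→T, transversion), site 20 (C→T, transition), site 21 (G→T, transversion), site 23 (C→T, transition), site 24 (C→T, transition).
Of the 7 differences, 4 transitions and 3 transversions, so the answer is 4.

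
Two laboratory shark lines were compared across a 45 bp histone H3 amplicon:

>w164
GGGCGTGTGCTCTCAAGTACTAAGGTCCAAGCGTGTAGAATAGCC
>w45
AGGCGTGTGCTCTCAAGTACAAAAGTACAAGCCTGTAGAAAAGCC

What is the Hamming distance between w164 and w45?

6

Differing sites — 1:G/A; 21:T/A; 24:G/A; 27:C/A; 33:G/C; 41:T/A.
That gives 6 mismatches out of 45 aligned sites, so the Hamming distance is 6.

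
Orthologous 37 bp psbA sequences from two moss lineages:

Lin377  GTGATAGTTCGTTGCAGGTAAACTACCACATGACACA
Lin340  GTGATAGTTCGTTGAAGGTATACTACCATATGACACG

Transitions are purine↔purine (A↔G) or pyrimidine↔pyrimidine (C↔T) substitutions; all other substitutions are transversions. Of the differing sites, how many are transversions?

2

Differing sites — 15:C/A (Tv); 21:A/T (Tv); 29:C/T (Ti); 37:A/G (Ti).
Of the 4 differences, 2 transitions and 2 transversions, so the answer is 2.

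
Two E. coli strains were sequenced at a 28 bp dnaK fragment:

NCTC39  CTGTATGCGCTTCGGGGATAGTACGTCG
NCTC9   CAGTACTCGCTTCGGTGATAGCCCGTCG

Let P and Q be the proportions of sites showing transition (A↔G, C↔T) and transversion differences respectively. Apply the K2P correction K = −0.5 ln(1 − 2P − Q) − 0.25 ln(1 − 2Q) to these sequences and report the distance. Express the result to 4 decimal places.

0.2524

Mismatches occur at site 2 (T↔A, transversion), site 6 (T↔C, transition), site 7 (G↔T, transversion), site 16 (G↔T, transversion), site 22 (T↔C, transition), site 23 (A↔C, transversion).
Of the 6 differences, 2 transitions and 4 transversions over 28 sites: P = 2/28 = 0.071429, Q = 4/28 = 0.142857.
d = −0.5·ln(0.714285) − 0.25·ln(0.714286) = −0.5·(-0.336473) − 0.25·(-0.336472) = 0.2524.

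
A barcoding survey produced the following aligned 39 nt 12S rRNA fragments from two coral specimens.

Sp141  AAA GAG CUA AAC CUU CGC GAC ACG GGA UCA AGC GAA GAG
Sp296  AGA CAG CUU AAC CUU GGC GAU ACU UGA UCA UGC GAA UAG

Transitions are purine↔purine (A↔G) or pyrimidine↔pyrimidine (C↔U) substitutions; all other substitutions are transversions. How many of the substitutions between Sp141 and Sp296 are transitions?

2

Mismatches occur at site 2 (A/G, transition), site 4 (G/C, transversion), site 9 (A/U, transversion), site 16 (C/G, transversion), site 21 (C/U, transition), site 24 (G/U, transversion), site 25 (G/U, transversion), site 31 (A/U, transversion), site 37 (G/U, transversion).
Of the 9 differences, 2 transitions and 7 transversions, so the answer is 2.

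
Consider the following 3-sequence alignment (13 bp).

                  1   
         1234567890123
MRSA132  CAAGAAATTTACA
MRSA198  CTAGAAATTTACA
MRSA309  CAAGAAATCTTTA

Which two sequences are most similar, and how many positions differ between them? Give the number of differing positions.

Pairwise Hamming distances:
  MRSA132 vs MRSA198: 1
  MRSA132 vs MRSA309: 3
  MRSA198 vs MRSA309: 4
The smallest is 1, between MRSA132 and MRSA198.

1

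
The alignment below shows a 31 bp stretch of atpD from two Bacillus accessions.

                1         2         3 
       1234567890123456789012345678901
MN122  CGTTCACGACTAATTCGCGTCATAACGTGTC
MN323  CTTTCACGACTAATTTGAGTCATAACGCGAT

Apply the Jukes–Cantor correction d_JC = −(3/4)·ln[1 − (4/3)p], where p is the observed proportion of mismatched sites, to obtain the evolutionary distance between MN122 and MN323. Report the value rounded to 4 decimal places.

0.2239

Differing sites — 2:G/T; 16:C/T; 18:C/A; 28:T/C; 30:T/A; 31:C/T.
p = 6/31 = 0.193548.
d = −0.75 · ln(1 − (4/3)·0.193548) = −0.75 · ln(0.741936) = −0.75 · (-0.298492) = 0.2239.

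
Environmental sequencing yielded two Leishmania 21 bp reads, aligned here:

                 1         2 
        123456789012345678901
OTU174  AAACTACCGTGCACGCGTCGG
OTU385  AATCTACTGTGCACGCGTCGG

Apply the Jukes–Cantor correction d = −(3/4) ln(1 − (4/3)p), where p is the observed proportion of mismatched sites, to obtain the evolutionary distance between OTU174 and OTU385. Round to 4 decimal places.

0.1019

Differing sites — 3:A/T; 8:C/T.
p = 2/21 = 0.095238.
d = −0.75 · ln(1 − (4/3)·0.095238) = −0.75 · ln(0.873016) = −0.75 · (-0.135801) = 0.1019.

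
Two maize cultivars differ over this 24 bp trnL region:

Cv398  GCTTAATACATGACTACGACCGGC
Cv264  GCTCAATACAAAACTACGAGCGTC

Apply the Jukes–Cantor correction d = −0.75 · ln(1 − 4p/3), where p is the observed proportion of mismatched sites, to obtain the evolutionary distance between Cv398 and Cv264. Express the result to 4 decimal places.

0.2441

The sequences differ at positions 4 (T/C), 11 (T/A), 12 (G/A), 20 (C/G), 23 (G/T).
p = 5/24 = 0.208333.
d = −0.75 · ln(1 − (4/3)·0.208333) = −0.75 · ln(0.722223) = −0.75 · (-0.325421) = 0.2441.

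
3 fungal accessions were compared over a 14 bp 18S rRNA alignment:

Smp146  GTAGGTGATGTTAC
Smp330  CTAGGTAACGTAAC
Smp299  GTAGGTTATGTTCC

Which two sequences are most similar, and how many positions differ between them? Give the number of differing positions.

Pairwise Hamming distances:
  Smp146 vs Smp330: 4
  Smp146 vs Smp299: 2
  Smp330 vs Smp299: 5
The smallest is 2, between Smp146 and Smp299.

2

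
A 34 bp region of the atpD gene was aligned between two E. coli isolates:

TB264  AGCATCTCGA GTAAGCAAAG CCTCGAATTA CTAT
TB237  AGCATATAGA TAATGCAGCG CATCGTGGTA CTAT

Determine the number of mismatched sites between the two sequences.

Mismatches occur at site 6 (C↔A), site 8 (C↔A), site 11 (G↔T), site 12 (T↔A), site 14 (A↔T), site 18 (A↔G), site 19 (A↔C), site 22 (C↔A), site 26 (A↔T), site 27 (A↔G), site 28 (T↔G).
That gives 11 mismatches out of 34 aligned sites, so the Hamming distance is 11.

11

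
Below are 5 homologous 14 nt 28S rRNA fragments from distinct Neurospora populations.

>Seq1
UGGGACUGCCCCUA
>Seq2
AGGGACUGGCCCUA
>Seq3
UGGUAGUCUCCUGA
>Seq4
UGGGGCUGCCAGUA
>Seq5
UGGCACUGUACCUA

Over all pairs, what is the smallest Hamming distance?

2

Pairwise Hamming distances:
  Seq1 vs Seq2: 2
  Seq1 vs Seq3: 6
  Seq1 vs Seq4: 3
  Seq1 vs Seq5: 3
  Seq2 vs Seq3: 7
  Seq2 vs Seq4: 5
  Seq2 vs Seq5: 4
  Seq3 vs Seq4: 8
  Seq3 vs Seq5: 6
  Seq4 vs Seq5: 6
The smallest is 2, between Seq1 and Seq2.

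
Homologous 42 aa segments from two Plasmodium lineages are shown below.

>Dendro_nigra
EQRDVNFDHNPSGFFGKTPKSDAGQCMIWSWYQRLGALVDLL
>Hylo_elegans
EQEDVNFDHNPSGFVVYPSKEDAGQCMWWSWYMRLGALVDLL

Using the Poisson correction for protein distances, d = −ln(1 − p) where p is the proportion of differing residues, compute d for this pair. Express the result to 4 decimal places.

Mismatches occur at site 3 (R↔E), site 15 (F↔V), site 16 (G↔V), site 17 (K↔Y), site 18 (T↔P), site 19 (P↔S), site 21 (S↔E), site 28 (I↔W), site 33 (Q↔M).
p = 9/42 = 0.214286.
d = −ln(1 − 0.214286) = −ln(0.785714) = 0.2412.

0.2412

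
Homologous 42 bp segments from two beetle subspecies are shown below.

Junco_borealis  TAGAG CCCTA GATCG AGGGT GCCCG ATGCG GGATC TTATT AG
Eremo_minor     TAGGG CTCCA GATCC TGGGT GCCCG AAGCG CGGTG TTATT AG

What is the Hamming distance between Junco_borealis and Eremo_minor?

Differing sites — 4:A/G; 7:C/T; 9:T/C; 15:G/C; 16:A/T; 27:T/A; 31:G/C; 33:A/G; 35:C/G.
That gives 9 mismatches out of 42 aligned sites, so the Hamming distance is 9.

9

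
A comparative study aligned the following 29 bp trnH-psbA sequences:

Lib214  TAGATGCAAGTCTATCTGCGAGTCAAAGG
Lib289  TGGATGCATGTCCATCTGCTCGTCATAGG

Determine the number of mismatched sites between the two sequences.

Differing sites — 2:A/G; 9:A/T; 13:T/C; 20:G/T; 21:A/C; 26:A/T.
That gives 6 mismatches out of 29 aligned sites, so the Hamming distance is 6.

6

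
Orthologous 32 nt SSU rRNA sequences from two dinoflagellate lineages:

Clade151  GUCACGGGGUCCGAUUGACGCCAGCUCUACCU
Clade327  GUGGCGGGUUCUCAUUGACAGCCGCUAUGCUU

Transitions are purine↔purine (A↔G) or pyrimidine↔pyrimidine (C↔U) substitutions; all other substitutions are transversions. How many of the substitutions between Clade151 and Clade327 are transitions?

5

Differing sites — 3:C/G (Tv); 4:A/G (Ti); 9:G/U (Tv); 12:C/U (Ti); 13:G/C (Tv); 20:G/A (Ti); 21:C/G (Tv); 23:A/C (Tv); 27:C/A (Tv); 29:A/G (Ti); 31:C/U (Ti).
Of the 11 differences, 5 transitions and 6 transversions, so the answer is 5.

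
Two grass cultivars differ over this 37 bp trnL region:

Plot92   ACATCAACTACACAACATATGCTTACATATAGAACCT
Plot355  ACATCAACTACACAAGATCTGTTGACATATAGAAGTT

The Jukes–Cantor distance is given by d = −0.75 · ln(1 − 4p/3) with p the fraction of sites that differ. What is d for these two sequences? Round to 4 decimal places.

The sequences differ at positions 16 (C/G), 19 (A/C), 22 (C/T), 24 (T/G), 35 (C/G), 36 (C/T).
p = 6/37 = 0.162162.
d = −0.75 · ln(1 − (4/3)·0.162162) = −0.75 · ln(0.783784) = −0.75 · (-0.243622) = 0.1827.

0.1827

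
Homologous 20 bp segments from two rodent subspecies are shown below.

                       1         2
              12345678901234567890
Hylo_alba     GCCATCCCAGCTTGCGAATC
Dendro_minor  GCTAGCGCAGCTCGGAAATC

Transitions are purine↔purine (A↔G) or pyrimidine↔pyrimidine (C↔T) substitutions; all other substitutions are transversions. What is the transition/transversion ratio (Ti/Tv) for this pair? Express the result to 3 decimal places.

1.000

The sequences differ at positions 3 (C/T, transition), 5 (T/G, transversion), 7 (C/G, transversion), 13 (T/C, transition), 15 (C/G, transversion), 16 (G/A, transition).
Of the 6 differences, 3 transitions and 3 transversions, so Ti/Tv = 3/3 = 1.000.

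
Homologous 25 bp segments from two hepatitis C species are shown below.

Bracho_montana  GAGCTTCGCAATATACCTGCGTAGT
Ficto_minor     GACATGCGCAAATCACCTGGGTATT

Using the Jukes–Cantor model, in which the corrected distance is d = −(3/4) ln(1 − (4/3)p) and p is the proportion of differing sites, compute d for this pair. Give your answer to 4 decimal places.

0.4172

The sequences differ at positions 3 (G/C), 4 (C/A), 6 (T/G), 12 (T/A), 13 (A/T), 14 (T/C), 20 (C/G), 24 (G/T).
p = 8/25 = 0.320000.
d = −0.75 · ln(1 − (4/3)·0.320000) = −0.75 · ln(0.573333) = −0.75 · (-0.556289) = 0.4172.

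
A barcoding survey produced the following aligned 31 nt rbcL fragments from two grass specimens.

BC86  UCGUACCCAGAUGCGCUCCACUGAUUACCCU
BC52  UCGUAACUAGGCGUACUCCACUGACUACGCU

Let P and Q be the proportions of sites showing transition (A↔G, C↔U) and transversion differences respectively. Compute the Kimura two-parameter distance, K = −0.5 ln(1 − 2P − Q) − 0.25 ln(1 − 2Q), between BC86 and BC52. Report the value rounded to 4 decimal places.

0.3349

The sequences differ at positions 6 (C/A, transversion), 8 (C/U, transition), 11 (A/G, transition), 12 (U/C, transition), 14 (C/U, transition), 15 (G/A, transition), 25 (U/C, transition), 29 (C/G, transversion).
Of the 8 differences, 6 transitions and 2 transversions over 31 sites: P = 6/31 = 0.193548, Q = 2/31 = 0.064516.
d = −0.5·ln(0.548388) − 0.25·ln(0.870968) = −0.5·(-0.600772) − 0.25·(-0.138150) = 0.3349.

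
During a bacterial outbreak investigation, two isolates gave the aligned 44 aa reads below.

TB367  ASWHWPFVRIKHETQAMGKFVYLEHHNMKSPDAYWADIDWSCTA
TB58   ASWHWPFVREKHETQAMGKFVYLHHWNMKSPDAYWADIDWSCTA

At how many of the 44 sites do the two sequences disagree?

Mismatches occur at site 10 (I↔E), site 24 (E↔H), site 26 (H↔W).
That gives 3 mismatches out of 44 aligned sites, so the Hamming distance is 3.

3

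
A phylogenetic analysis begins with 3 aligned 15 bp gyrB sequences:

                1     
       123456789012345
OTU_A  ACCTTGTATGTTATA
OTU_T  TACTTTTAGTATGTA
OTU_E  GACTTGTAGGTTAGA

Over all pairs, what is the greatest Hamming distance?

Pairwise Hamming distances:
  OTU_A vs OTU_T: 7
  OTU_A vs OTU_E: 4
  OTU_T vs OTU_E: 6
The largest is 7, between OTU_A and OTU_T.

7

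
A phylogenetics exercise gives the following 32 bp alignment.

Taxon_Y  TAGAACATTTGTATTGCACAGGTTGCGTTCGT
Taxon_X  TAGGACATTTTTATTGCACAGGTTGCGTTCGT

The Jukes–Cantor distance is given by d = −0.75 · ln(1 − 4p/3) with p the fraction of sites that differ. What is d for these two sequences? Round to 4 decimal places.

Mismatches occur at site 4 (A→G), site 11 (G→T).
p = 2/32 = 0.062500.
d = −0.75 · ln(1 − (4/3)·0.062500) = −0.75 · ln(0.916667) = −0.75 · (-0.087011) = 0.0653.

0.0653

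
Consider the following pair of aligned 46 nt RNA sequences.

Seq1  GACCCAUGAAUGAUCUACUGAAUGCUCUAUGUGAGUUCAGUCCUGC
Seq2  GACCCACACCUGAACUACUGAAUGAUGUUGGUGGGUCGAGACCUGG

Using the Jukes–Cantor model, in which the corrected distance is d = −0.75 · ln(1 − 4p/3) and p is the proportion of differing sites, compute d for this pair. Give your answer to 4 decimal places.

0.3904

Differing sites — 7:U/C; 8:G/A; 9:A/C; 10:A/C; 14:U/A; 25:C/A; 27:C/G; 29:A/U; 30:U/G; 34:A/G; 37:U/C; 38:C/G; 41:U/A; 46:C/G.
p = 14/46 = 0.304348.
d = −0.75 · ln(1 − (4/3)·0.304348) = −0.75 · ln(0.594203) = −0.75 · (-0.520534) = 0.3904.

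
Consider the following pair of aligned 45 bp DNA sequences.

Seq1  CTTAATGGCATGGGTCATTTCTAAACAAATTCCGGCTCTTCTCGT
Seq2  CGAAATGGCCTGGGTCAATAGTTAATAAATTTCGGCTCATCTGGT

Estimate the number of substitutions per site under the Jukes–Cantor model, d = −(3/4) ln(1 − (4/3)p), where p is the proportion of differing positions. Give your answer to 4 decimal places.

0.2958

Mismatches occur at site 2 (T/G), site 3 (T/A), site 10 (A/C), site 18 (T/A), site 20 (T/A), site 21 (C/G), site 23 (A/T), site 26 (C/T), site 32 (C/T), site 39 (T/A), site 43 (C/G).
p = 11/45 = 0.244444.
d = −0.75 · ln(1 − (4/3)·0.244444) = −0.75 · ln(0.674075) = −0.75 · (-0.394414) = 0.2958.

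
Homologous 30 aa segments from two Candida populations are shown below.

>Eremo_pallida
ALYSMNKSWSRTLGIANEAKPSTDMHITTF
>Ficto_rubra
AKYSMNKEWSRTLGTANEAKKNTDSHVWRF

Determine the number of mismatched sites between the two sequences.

9

Mismatches occur at site 2 (L/K), site 8 (S/E), site 15 (I/T), site 21 (P/K), site 22 (S/N), site 25 (M/S), site 27 (I/V), site 28 (T/W), site 29 (T/R).
That gives 9 mismatches out of 30 aligned sites, so the Hamming distance is 9.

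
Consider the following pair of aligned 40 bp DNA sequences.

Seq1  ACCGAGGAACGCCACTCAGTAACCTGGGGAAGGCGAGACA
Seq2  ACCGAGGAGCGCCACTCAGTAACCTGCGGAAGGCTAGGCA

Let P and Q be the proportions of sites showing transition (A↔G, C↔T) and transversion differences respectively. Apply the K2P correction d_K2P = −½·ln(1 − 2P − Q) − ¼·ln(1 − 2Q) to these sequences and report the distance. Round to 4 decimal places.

0.1076

Differing sites — 9:A/G (Ti); 27:G/C (Tv); 35:G/T (Tv); 38:A/G (Ti).
Of the 4 differences, 2 transitions and 2 transversions over 40 sites: P = 2/40 = 0.050000, Q = 2/40 = 0.050000.
d = −0.5·ln(0.850000) − 0.25·ln(0.900000) = −0.5·(-0.162519) − 0.25·(-0.105361) = 0.1076.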